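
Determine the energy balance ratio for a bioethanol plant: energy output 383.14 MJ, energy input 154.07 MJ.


EROI = E_out / E_in
= 383.14 / 154.07
= 2.4868

2.4868


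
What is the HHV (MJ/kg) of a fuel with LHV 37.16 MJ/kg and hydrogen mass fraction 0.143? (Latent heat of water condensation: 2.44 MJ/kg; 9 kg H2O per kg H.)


HHV = LHV + H_frac * 9 * 2.44
= 37.16 + 0.143 * 9 * 2.44
= 40.3003 MJ/kg

40.3003 MJ/kg


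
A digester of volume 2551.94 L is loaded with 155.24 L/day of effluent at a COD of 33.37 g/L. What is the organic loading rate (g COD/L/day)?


OLR = Q * S / V
= 155.24 * 33.37 / 2551.94
= 2.0300 g/L/day

2.0300 g/L/day


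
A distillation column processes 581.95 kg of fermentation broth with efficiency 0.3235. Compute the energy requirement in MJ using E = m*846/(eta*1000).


E = m * 846 / (eta * 1000)
= 581.95 * 846 / (0.3235 * 1000)
= 1521.8847 MJ

1521.8847 MJ


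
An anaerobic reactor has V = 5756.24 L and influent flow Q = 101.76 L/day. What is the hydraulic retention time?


HRT = V / Q
= 5756.24 / 101.76
= 56.5668 days

56.5668 days


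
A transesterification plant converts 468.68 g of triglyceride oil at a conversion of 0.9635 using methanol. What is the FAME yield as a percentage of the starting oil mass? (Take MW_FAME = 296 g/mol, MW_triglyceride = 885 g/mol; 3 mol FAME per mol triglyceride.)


m_FAME = oil * conv * (3 * 296 / 885) = oil * conv * (888/885)
= 468.68 * 0.9635 * 888 / 885
= 453.1039 g
Y = m_FAME / oil * 100 = conv * (888/885) * 100
= 0.9635 * 888 / 885 * 100
= 96.68%

96.68%


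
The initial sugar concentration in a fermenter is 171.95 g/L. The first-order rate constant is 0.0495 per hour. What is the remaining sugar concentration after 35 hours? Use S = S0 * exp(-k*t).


S = S0 * exp(-k * t)
S = 171.95 * exp(-0.0495 * 35)
S = 30.4079 g/L

30.4079 g/L


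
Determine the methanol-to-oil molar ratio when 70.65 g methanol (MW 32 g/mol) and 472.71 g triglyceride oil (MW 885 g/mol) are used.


Molar ratio = n_MeOH / n_oil = (MeOH/32) / (oil/885) = (MeOH * 885) / (32 * oil)
= (70.65 * 885) / (32 * 472.71)
= 4.1334

4.1334


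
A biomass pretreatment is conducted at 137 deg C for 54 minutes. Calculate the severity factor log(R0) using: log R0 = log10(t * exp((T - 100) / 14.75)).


logR0 = log10(t * exp((T - 100) / 14.75))
= log10(54 * exp((137 - 100) / 14.75))
= 2.8218

2.8218


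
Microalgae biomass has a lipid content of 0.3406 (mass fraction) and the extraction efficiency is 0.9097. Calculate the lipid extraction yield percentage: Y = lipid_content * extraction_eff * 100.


Y = lipid_content * extraction_eff * 100
= 0.3406 * 0.9097 * 100
= 30.9844%

30.9844%


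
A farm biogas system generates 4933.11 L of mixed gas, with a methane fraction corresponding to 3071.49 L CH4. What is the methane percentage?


CH4% = V_CH4 / V_total * 100
= 3071.49 / 4933.11 * 100
= 62.2628%

62.2628%


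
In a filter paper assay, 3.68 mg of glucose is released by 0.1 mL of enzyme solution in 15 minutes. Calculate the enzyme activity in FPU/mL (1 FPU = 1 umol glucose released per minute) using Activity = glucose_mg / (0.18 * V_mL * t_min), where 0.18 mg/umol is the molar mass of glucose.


Activity = glucose_mg / (0.18 mg/umol * V_mL * t_min)
= 3.68 / (0.18 * 0.1 * 15)
= 13.6296 FPU/mL

13.6296 FPU/mL


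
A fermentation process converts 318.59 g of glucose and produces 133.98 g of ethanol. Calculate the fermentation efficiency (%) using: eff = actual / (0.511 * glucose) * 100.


Fermentation efficiency = (actual / (0.511 * glucose)) * 100
= (133.98 / (0.511 * 318.59)) * 100
= 82.2976%

82.2976%


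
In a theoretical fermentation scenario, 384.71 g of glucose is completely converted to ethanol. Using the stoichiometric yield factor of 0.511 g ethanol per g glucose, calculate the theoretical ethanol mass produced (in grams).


Theoretical ethanol yield: m_EtOH = 0.511 * m_glucose
m_EtOH = 0.511 * 384.71 = 196.5868 g

196.5868 g


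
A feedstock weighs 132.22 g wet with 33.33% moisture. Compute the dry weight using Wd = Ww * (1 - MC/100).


Wd = Ww * (1 - MC/100)
= 132.22 * (1 - 33.33/100)
= 88.1511 g

88.1511 g


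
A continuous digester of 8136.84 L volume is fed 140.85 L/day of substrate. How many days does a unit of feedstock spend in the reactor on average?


HRT = V / Q
= 8136.84 / 140.85
= 57.7695 days

57.7695 days


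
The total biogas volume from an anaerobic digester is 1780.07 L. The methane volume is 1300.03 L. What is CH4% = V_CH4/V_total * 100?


CH4% = V_CH4 / V_total * 100
= 1300.03 / 1780.07 * 100
= 73.0325%

73.0325%


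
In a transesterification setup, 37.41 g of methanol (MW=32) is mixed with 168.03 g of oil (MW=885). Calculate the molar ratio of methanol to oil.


Molar ratio = n_MeOH / n_oil = (MeOH/32) / (oil/885) = (MeOH * 885) / (32 * oil)
= (37.41 * 885) / (32 * 168.03)
= 6.1574

6.1574


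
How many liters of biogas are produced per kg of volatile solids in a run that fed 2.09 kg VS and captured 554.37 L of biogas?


Y = V / VS
= 554.37 / 2.09
= 265.2488 L/kg VS

265.2488 L/kg VS


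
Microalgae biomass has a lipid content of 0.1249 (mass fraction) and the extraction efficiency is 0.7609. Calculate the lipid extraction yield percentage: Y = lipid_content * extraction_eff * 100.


Y = lipid_content * extraction_eff * 100
= 0.1249 * 0.7609 * 100
= 9.5036%

9.5036%


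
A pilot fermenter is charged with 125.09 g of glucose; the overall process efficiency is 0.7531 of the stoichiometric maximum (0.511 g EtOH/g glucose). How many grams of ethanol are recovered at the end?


Actual ethanol: m = 0.511 * 125.09 * 0.7531
m = 48.1389 g

48.1389 g


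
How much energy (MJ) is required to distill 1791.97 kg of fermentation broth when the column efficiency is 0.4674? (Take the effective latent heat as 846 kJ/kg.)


E = m * 846 / (eta * 1000)
= 1791.97 * 846 / (0.4674 * 1000)
= 3243.4887 MJ

3243.4887 MJ


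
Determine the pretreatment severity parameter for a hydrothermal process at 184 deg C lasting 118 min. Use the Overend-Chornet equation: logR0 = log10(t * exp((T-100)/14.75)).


logR0 = log10(t * exp((T - 100) / 14.75))
= log10(118 * exp((184 - 100) / 14.75))
= 4.5452

4.5452


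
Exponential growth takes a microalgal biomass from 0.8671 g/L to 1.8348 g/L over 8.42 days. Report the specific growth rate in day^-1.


mu = ln(X2/X1) / dt
= ln(1.8348/0.8671) / 8.42
= 0.0890 per day

0.0890 per day


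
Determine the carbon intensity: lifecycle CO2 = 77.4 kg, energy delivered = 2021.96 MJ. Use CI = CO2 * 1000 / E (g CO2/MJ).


CI = CO2 * 1000 / E
= 77.4 * 1000 / 2021.96
= 38.2797 g CO2/MJ

38.2797 g CO2/MJ


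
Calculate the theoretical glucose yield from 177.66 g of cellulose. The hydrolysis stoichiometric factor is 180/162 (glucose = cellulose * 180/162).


glucose = cellulose * 180/162
= 177.66 * 180/162
= 197.4000 g

197.4000 g


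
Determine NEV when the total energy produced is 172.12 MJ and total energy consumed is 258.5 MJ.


NEV = E_out - E_in
= 172.12 - 258.5
= -86.3800 MJ

-86.3800 MJ


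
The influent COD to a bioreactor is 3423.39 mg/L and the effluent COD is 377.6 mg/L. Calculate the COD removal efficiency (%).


eta = (COD_in - COD_out) / COD_in * 100
= (3423.39 - 377.6) / 3423.39 * 100
= 88.9700%

88.9700%


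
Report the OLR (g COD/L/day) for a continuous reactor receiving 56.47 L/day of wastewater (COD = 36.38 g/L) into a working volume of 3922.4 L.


OLR = Q * S / V
= 56.47 * 36.38 / 3922.4
= 0.5238 g/L/day

0.5238 g/L/day


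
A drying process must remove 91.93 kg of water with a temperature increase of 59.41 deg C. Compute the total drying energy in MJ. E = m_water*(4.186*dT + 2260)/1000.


E = m_water * (4.186 * dT + 2260) / 1000
= 91.93 * (4.186 * 59.41 + 2260) / 1000
= 230.6239 MJ

230.6239 MJ


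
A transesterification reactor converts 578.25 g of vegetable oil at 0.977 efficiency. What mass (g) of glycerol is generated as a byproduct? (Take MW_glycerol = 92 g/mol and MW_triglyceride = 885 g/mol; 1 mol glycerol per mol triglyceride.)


glycerol = oil * conv * (92/885)
= 578.25 * 0.977 * 92 / 885
= 58.7293 g

58.7293 g


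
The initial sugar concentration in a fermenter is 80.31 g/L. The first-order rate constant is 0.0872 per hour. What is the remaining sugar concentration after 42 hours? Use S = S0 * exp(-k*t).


S = S0 * exp(-k * t)
S = 80.31 * exp(-0.0872 * 42)
S = 2.0616 g/L

2.0616 g/L


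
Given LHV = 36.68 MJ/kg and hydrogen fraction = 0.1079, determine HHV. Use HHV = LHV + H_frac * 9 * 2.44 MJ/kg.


HHV = LHV + H_frac * 9 * 2.44
= 36.68 + 0.1079 * 9 * 2.44
= 39.0495 MJ/kg

39.0495 MJ/kg


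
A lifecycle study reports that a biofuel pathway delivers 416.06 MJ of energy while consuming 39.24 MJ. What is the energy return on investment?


EROI = E_out / E_in
= 416.06 / 39.24
= 10.6030

10.6030


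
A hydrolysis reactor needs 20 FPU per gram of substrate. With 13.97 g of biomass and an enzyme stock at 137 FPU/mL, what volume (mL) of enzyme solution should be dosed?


V = dosage * m_sub / activity
V = 20 * 13.97 / 137
V = 2.0394 mL

2.0394 mL


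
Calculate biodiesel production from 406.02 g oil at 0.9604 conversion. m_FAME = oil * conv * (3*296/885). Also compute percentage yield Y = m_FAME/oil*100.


m_FAME = oil * conv * (3 * 296 / 885) = oil * conv * (888/885)
= 406.02 * 0.9604 * 888 / 885
= 391.2634 g
Y = m_FAME / oil * 100 = conv * (888/885) * 100
= 0.9604 * 888 / 885 * 100
= 96.37%

391.2634 g FAME; Y = 96.37%


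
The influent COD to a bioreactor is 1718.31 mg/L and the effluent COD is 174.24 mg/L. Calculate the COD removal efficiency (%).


eta = (COD_in - COD_out) / COD_in * 100
= (1718.31 - 174.24) / 1718.31 * 100
= 89.8598%

89.8598%


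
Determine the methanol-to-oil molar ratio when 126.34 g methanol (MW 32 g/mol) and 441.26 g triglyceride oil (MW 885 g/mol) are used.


Molar ratio = n_MeOH / n_oil = (MeOH/32) / (oil/885) = (MeOH * 885) / (32 * oil)
= (126.34 * 885) / (32 * 441.26)
= 7.9184

7.9184


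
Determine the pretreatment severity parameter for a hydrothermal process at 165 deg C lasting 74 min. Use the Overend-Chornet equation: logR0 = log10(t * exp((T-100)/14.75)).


logR0 = log10(t * exp((T - 100) / 14.75))
= log10(74 * exp((165 - 100) / 14.75))
= 3.7831

3.7831


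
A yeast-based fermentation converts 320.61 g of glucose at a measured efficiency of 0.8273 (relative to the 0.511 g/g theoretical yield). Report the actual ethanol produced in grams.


Actual ethanol: m = 0.511 * 320.61 * 0.8273
m = 135.5380 g

135.5380 g


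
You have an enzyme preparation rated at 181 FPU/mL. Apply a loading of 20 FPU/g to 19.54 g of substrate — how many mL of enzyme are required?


V = dosage * m_sub / activity
V = 20 * 19.54 / 181
V = 2.1591 mL

2.1591 mL


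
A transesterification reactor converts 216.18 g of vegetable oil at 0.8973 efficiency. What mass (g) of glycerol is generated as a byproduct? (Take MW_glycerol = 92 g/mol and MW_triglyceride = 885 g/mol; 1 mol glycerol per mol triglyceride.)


glycerol = oil * conv * (92/885)
= 216.18 * 0.8973 * 92 / 885
= 20.1650 g

20.1650 g


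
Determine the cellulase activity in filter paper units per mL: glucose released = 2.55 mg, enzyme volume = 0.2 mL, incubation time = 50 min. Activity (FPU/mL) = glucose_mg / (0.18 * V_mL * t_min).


Activity = glucose_mg / (0.18 mg/umol * V_mL * t_min)
= 2.55 / (0.18 * 0.2 * 50)
= 1.4167 FPU/mL

1.4167 FPU/mL


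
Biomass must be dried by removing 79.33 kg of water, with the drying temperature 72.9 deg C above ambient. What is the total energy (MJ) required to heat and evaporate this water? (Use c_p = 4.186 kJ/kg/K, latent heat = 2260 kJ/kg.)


E = m_water * (4.186 * dT + 2260) / 1000
= 79.33 * (4.186 * 72.9 + 2260) / 1000
= 203.4941 MJ

203.4941 MJ


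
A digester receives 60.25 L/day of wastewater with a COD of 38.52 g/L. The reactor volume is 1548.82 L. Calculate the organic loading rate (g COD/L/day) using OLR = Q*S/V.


OLR = Q * S / V
= 60.25 * 38.52 / 1548.82
= 1.4985 g/L/day

1.4985 g/L/day


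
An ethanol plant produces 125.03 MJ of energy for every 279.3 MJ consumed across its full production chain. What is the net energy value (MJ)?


NEV = E_out - E_in
= 125.03 - 279.3
= -154.2700 MJ

-154.2700 MJ


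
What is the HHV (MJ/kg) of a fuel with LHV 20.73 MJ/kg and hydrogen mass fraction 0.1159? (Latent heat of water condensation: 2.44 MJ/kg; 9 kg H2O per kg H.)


HHV = LHV + H_frac * 9 * 2.44
= 20.73 + 0.1159 * 9 * 2.44
= 23.2752 MJ/kg

23.2752 MJ/kg


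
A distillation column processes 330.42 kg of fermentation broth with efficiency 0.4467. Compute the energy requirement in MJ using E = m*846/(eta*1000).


E = m * 846 / (eta * 1000)
= 330.42 * 846 / (0.4467 * 1000)
= 625.7786 MJ

625.7786 MJ


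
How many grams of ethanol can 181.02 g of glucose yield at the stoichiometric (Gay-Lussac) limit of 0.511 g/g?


Theoretical ethanol yield: m_EtOH = 0.511 * m_glucose
m_EtOH = 0.511 * 181.02 = 92.5012 g

92.5012 g


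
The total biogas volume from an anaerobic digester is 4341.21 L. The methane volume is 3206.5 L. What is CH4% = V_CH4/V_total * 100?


CH4% = V_CH4 / V_total * 100
= 3206.5 / 4341.21 * 100
= 73.8619%

73.8619%


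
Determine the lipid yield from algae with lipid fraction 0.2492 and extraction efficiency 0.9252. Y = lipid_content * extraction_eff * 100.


Y = lipid_content * extraction_eff * 100
= 0.2492 * 0.9252 * 100
= 23.0560%

23.0560%


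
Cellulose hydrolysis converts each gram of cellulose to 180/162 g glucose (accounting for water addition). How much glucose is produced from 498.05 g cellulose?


glucose = cellulose * 180/162
= 498.05 * 180/162
= 553.3889 g

553.3889 g


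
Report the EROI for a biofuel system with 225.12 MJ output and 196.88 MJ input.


EROI = E_out / E_in
= 225.12 / 196.88
= 1.1434

1.1434


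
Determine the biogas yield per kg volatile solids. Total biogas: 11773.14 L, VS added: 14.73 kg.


Y = V / VS
= 11773.14 / 14.73
= 799.2627 L/kg VS

799.2627 L/kg VS


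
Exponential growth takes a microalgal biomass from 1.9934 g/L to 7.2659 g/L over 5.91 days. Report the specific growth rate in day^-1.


mu = ln(X2/X1) / dt
= ln(7.2659/1.9934) / 5.91
= 0.2188 per day

0.2188 per day


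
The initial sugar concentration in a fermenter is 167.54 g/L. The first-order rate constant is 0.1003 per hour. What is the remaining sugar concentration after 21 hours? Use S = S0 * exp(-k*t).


S = S0 * exp(-k * t)
S = 167.54 * exp(-0.1003 * 21)
S = 20.3875 g/L

20.3875 g/L


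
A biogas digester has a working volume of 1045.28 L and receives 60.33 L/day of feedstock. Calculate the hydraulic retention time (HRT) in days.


HRT = V / Q
= 1045.28 / 60.33
= 17.3260 days

17.3260 days


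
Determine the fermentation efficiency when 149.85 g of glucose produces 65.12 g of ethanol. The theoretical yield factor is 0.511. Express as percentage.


Fermentation efficiency = (actual / (0.511 * glucose)) * 100
= (65.12 / (0.511 * 149.85)) * 100
= 85.0426%

85.0426%


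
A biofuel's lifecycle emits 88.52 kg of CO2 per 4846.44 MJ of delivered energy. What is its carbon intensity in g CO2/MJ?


CI = CO2 * 1000 / E
= 88.52 * 1000 / 4846.44
= 18.2650 g CO2/MJ

18.2650 g CO2/MJ


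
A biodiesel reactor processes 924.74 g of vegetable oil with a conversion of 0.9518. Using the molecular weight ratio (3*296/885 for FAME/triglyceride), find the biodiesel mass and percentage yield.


m_FAME = oil * conv * (3 * 296 / 885) = oil * conv * (888/885)
= 924.74 * 0.9518 * 888 / 885
= 883.1512 g
Y = m_FAME / oil * 100 = conv * (888/885) * 100
= 0.9518 * 888 / 885 * 100
= 95.50%

883.1512 g FAME; Y = 95.50%


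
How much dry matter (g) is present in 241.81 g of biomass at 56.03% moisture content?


Wd = Ww * (1 - MC/100)
= 241.81 * (1 - 56.03/100)
= 106.3239 g

106.3239 g


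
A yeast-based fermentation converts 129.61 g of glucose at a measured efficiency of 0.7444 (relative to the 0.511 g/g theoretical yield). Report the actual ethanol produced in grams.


Actual ethanol: m = 0.511 * 129.61 * 0.7444
m = 49.3021 g

49.3021 g


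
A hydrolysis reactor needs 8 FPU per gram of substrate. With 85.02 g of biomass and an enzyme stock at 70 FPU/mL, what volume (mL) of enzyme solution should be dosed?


V = dosage * m_sub / activity
V = 8 * 85.02 / 70
V = 9.7166 mL

9.7166 mL


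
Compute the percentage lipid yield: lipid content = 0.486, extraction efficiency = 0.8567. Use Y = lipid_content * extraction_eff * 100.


Y = lipid_content * extraction_eff * 100
= 0.486 * 0.8567 * 100
= 41.6356%

41.6356%


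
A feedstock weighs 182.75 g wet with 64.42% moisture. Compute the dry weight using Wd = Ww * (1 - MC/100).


Wd = Ww * (1 - MC/100)
= 182.75 * (1 - 64.42/100)
= 65.0225 g

65.0225 g


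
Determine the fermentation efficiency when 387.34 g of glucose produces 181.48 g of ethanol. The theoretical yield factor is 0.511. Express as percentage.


Fermentation efficiency = (actual / (0.511 * glucose)) * 100
= (181.48 / (0.511 * 387.34)) * 100
= 91.6886%

91.6886%


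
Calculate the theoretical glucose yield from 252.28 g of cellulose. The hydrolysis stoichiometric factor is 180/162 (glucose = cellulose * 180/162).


glucose = cellulose * 180/162
= 252.28 * 180/162
= 280.3111 g

280.3111 g


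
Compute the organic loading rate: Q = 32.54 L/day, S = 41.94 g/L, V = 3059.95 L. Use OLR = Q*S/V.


OLR = Q * S / V
= 32.54 * 41.94 / 3059.95
= 0.4460 g/L/day

0.4460 g/L/day


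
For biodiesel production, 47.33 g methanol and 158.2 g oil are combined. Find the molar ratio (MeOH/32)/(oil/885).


Molar ratio = n_MeOH / n_oil = (MeOH/32) / (oil/885) = (MeOH * 885) / (32 * oil)
= (47.33 * 885) / (32 * 158.2)
= 8.2741

8.2741


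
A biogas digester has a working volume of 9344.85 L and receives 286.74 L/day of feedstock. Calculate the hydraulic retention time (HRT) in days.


HRT = V / Q
= 9344.85 / 286.74
= 32.5900 days

32.5900 days


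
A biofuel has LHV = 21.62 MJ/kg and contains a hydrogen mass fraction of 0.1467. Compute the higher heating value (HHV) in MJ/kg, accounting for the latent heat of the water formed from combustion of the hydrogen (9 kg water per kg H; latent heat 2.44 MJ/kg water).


HHV = LHV + H_frac * 9 * 2.44
= 21.62 + 0.1467 * 9 * 2.44
= 24.8415 MJ/kg

24.8415 MJ/kg


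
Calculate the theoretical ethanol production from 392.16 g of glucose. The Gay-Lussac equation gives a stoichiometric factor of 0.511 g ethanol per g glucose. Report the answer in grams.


Theoretical ethanol yield: m_EtOH = 0.511 * m_glucose
m_EtOH = 0.511 * 392.16 = 200.3938 g

200.3938 g


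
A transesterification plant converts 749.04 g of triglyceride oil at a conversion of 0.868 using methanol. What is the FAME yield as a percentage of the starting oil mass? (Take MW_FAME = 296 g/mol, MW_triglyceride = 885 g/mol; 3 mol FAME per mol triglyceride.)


m_FAME = oil * conv * (3 * 296 / 885) = oil * conv * (888/885)
= 749.04 * 0.868 * 888 / 885
= 652.3707 g
Y = m_FAME / oil * 100 = conv * (888/885) * 100
= 0.868 * 888 / 885 * 100
= 87.09%

87.09%


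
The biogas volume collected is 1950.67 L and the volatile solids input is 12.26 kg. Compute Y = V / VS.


Y = V / VS
= 1950.67 / 12.26
= 159.1085 L/kg VS

159.1085 L/kg VS


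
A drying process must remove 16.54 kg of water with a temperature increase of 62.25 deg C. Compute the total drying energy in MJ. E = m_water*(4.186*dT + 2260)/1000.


E = m_water * (4.186 * dT + 2260) / 1000
= 16.54 * (4.186 * 62.25 + 2260) / 1000
= 41.6904 MJ

41.6904 MJ


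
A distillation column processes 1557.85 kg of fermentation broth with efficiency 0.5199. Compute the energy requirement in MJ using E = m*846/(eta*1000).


E = m * 846 / (eta * 1000)
= 1557.85 * 846 / (0.5199 * 1000)
= 2534.9896 MJ

2534.9896 MJ


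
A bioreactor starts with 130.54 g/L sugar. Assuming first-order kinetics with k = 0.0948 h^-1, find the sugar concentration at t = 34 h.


S = S0 * exp(-k * t)
S = 130.54 * exp(-0.0948 * 34)
S = 5.1991 g/L

5.1991 g/L


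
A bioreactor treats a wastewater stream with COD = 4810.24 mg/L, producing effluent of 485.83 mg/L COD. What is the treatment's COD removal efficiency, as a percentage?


eta = (COD_in - COD_out) / COD_in * 100
= (4810.24 - 485.83) / 4810.24 * 100
= 89.9001%

89.9001%


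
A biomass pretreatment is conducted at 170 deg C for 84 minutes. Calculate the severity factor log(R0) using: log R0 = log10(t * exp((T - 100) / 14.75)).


logR0 = log10(t * exp((T - 100) / 14.75))
= log10(84 * exp((170 - 100) / 14.75))
= 3.9853

3.9853


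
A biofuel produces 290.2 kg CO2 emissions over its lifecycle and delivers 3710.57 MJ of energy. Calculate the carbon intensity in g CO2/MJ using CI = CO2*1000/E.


CI = CO2 * 1000 / E
= 290.2 * 1000 / 3710.57
= 78.2090 g CO2/MJ

78.2090 g CO2/MJ


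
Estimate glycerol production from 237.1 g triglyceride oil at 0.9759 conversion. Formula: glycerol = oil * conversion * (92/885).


glycerol = oil * conv * (92/885)
= 237.1 * 0.9759 * 92 / 885
= 24.0537 g

24.0537 g


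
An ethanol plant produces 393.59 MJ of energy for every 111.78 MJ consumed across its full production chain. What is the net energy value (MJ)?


NEV = E_out - E_in
= 393.59 - 111.78
= 281.8100 MJ

281.8100 MJ


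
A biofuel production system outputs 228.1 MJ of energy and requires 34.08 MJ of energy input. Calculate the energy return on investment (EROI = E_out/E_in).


EROI = E_out / E_in
= 228.1 / 34.08
= 6.6931

6.6931


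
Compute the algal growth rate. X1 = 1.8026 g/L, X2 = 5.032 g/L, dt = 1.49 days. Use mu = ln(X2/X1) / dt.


mu = ln(X2/X1) / dt
= ln(5.032/1.8026) / 1.49
= 0.6890 per day

0.6890 per day


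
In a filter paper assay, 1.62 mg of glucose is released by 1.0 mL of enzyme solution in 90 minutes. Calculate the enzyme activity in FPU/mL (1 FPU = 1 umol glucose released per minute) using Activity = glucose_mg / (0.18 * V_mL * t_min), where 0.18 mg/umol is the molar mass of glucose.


Activity = glucose_mg / (0.18 mg/umol * V_mL * t_min)
= 1.62 / (0.18 * 1.0 * 90)
= 0.1000 FPU/mL

0.1000 FPU/mL


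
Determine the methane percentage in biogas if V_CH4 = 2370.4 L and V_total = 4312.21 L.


CH4% = V_CH4 / V_total * 100
= 2370.4 / 4312.21 * 100
= 54.9695%

54.9695%


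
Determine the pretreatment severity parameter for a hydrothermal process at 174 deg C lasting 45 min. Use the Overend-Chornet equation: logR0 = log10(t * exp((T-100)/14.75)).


logR0 = log10(t * exp((T - 100) / 14.75))
= log10(45 * exp((174 - 100) / 14.75))
= 3.8320

3.8320


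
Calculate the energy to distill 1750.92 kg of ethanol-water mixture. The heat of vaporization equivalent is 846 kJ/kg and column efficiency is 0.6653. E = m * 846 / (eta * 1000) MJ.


E = m * 846 / (eta * 1000)
= 1750.92 * 846 / (0.6653 * 1000)
= 2226.4818 MJ

2226.4818 MJ


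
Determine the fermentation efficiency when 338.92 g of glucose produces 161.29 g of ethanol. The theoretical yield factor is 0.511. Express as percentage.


Fermentation efficiency = (actual / (0.511 * glucose)) * 100
= (161.29 / (0.511 * 338.92)) * 100
= 93.1299%

93.1299%


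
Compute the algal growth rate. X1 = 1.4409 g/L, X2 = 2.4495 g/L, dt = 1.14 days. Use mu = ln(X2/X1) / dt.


mu = ln(X2/X1) / dt
= ln(2.4495/1.4409) / 1.14
= 0.4655 per day

0.4655 per day


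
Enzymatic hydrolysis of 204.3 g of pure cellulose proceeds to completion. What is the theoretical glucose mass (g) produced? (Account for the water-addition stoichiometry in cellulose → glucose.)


glucose = cellulose * 180/162
= 204.3 * 180/162
= 227.0000 g

227.0000 g


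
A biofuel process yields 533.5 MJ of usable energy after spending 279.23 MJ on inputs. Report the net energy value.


NEV = E_out - E_in
= 533.5 - 279.23
= 254.2700 MJ

254.2700 MJ


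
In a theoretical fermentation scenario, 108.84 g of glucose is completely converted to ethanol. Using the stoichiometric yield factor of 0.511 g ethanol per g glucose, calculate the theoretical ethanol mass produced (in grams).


Theoretical ethanol yield: m_EtOH = 0.511 * m_glucose
m_EtOH = 0.511 * 108.84 = 55.6172 g

55.6172 g


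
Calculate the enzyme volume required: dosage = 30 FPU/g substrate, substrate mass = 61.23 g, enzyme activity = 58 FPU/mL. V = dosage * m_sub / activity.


V = dosage * m_sub / activity
V = 30 * 61.23 / 58
V = 31.6707 mL

31.6707 mL


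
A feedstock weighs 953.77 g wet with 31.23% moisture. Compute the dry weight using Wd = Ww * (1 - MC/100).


Wd = Ww * (1 - MC/100)
= 953.77 * (1 - 31.23/100)
= 655.9076 g

655.9076 g


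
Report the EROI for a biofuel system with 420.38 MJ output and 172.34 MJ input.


EROI = E_out / E_in
= 420.38 / 172.34
= 2.4392

2.4392


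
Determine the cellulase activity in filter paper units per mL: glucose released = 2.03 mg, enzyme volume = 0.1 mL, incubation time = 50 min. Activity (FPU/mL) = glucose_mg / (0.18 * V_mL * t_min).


Activity = glucose_mg / (0.18 mg/umol * V_mL * t_min)
= 2.03 / (0.18 * 0.1 * 50)
= 2.2556 FPU/mL

2.2556 FPU/mL


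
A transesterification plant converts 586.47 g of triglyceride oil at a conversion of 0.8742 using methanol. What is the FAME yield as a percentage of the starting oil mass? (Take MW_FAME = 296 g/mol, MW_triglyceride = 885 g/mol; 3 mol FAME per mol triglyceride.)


m_FAME = oil * conv * (3 * 296 / 885) = oil * conv * (888/885)
= 586.47 * 0.8742 * 888 / 885
= 514.4300 g
Y = m_FAME / oil * 100 = conv * (888/885) * 100
= 0.8742 * 888 / 885 * 100
= 87.72%

87.72%


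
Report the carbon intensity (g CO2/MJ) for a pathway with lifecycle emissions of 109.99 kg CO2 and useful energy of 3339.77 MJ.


CI = CO2 * 1000 / E
= 109.99 * 1000 / 3339.77
= 32.9334 g CO2/MJ

32.9334 g CO2/MJ


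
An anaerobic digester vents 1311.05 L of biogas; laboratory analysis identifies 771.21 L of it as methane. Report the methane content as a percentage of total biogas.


CH4% = V_CH4 / V_total * 100
= 771.21 / 1311.05 * 100
= 58.8238%

58.8238%


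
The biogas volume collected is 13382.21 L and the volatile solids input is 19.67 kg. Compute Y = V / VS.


Y = V / VS
= 13382.21 / 19.67
= 680.3360 L/kg VS

680.3360 L/kg VS


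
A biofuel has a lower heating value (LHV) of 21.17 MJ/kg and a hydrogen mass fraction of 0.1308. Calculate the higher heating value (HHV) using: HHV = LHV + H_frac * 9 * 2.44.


HHV = LHV + H_frac * 9 * 2.44
= 21.17 + 0.1308 * 9 * 2.44
= 24.0424 MJ/kg

24.0424 MJ/kg


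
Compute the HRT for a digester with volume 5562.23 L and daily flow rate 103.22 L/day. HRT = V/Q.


HRT = V / Q
= 5562.23 / 103.22
= 53.8871 days

53.8871 days


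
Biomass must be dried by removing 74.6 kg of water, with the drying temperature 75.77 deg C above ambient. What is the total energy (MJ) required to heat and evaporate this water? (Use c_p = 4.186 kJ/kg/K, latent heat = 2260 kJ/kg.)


E = m_water * (4.186 * dT + 2260) / 1000
= 74.6 * (4.186 * 75.77 + 2260) / 1000
= 192.2571 MJ

192.2571 MJ


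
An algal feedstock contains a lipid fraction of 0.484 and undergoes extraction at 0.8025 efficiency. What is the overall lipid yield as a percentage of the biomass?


Y = lipid_content * extraction_eff * 100
= 0.484 * 0.8025 * 100
= 38.8410%

38.8410%


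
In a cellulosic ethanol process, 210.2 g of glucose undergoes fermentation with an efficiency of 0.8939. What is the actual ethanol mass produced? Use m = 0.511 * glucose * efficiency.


Actual ethanol: m = 0.511 * 210.2 * 0.8939
m = 96.0158 g

96.0158 g


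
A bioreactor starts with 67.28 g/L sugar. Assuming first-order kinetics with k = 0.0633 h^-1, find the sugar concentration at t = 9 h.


S = S0 * exp(-k * t)
S = 67.28 * exp(-0.0633 * 9)
S = 38.0600 g/L

38.0600 g/L


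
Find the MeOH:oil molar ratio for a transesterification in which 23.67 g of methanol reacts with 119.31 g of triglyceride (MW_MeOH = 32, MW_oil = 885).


Molar ratio = n_MeOH / n_oil = (MeOH/32) / (oil/885) = (MeOH * 885) / (32 * oil)
= (23.67 * 885) / (32 * 119.31)
= 5.4867

5.4867


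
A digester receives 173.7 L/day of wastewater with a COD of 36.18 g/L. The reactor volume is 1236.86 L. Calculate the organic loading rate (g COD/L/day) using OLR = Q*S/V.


OLR = Q * S / V
= 173.7 * 36.18 / 1236.86
= 5.0810 g/L/day

5.0810 g/L/day


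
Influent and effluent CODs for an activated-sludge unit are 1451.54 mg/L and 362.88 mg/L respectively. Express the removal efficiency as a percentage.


eta = (COD_in - COD_out) / COD_in * 100
= (1451.54 - 362.88) / 1451.54 * 100
= 75.0003%

75.0003%


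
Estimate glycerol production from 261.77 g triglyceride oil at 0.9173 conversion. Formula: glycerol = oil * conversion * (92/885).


glycerol = oil * conv * (92/885)
= 261.77 * 0.9173 * 92 / 885
= 24.9618 g

24.9618 g


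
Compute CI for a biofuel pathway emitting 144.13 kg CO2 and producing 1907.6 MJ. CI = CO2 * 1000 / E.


CI = CO2 * 1000 / E
= 144.13 * 1000 / 1907.6
= 75.5557 g CO2/MJ

75.5557 g CO2/MJ


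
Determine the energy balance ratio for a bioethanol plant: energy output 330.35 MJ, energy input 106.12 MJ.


EROI = E_out / E_in
= 330.35 / 106.12
= 3.1130

3.1130


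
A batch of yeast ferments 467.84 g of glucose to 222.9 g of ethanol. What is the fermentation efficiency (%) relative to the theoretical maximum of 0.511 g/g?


Fermentation efficiency = (actual / (0.511 * glucose)) * 100
= (222.9 / (0.511 * 467.84)) * 100
= 93.2378%

93.2378%


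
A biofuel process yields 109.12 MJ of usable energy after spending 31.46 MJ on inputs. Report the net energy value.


NEV = E_out - E_in
= 109.12 - 31.46
= 77.6600 MJ

77.6600 MJ


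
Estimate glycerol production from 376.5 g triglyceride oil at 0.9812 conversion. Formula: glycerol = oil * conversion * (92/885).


glycerol = oil * conv * (92/885)
= 376.5 * 0.9812 * 92 / 885
= 38.4032 g

38.4032 g


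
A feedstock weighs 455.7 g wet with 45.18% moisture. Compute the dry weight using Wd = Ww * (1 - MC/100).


Wd = Ww * (1 - MC/100)
= 455.7 * (1 - 45.18/100)
= 249.8147 g

249.8147 g


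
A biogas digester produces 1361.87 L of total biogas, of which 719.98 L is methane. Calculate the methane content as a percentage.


CH4% = V_CH4 / V_total * 100
= 719.98 / 1361.87 * 100
= 52.8670%

52.8670%


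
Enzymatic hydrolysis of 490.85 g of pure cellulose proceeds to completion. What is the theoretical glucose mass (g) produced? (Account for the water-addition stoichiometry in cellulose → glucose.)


glucose = cellulose * 180/162
= 490.85 * 180/162
= 545.3889 g

545.3889 g


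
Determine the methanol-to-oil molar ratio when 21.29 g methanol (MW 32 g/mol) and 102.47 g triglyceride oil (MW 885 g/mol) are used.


Molar ratio = n_MeOH / n_oil = (MeOH/32) / (oil/885) = (MeOH * 885) / (32 * oil)
= (21.29 * 885) / (32 * 102.47)
= 5.7461

5.7461


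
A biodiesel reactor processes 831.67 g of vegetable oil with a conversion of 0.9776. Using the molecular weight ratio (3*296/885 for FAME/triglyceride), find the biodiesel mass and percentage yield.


m_FAME = oil * conv * (3 * 296 / 885) = oil * conv * (888/885)
= 831.67 * 0.9776 * 888 / 885
= 815.7967 g
Y = m_FAME / oil * 100 = conv * (888/885) * 100
= 0.9776 * 888 / 885 * 100
= 98.09%

815.7967 g FAME; Y = 98.09%


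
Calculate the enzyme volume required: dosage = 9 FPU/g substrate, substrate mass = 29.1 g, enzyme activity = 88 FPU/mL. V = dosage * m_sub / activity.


V = dosage * m_sub / activity
V = 9 * 29.1 / 88
V = 2.9761 mL

2.9761 mL


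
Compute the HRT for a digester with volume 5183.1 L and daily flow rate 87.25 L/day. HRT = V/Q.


HRT = V / Q
= 5183.1 / 87.25
= 59.4052 days

59.4052 days


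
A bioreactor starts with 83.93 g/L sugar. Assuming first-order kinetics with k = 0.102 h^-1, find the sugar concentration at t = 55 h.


S = S0 * exp(-k * t)
S = 83.93 * exp(-0.102 * 55)
S = 0.3073 g/L

0.3073 g/L


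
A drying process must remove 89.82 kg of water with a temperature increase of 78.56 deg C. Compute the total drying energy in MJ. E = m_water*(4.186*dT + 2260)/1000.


E = m_water * (4.186 * dT + 2260) / 1000
= 89.82 * (4.186 * 78.56 + 2260) / 1000
= 232.5307 MJ

232.5307 MJ


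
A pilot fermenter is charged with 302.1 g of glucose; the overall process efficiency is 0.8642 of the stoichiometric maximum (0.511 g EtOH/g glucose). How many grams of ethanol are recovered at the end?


Actual ethanol: m = 0.511 * 302.1 * 0.8642
m = 133.4092 g

133.4092 g


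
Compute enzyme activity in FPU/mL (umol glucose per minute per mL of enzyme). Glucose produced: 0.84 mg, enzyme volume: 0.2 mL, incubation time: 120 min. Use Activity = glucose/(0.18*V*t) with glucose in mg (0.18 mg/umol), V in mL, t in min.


Activity = glucose_mg / (0.18 mg/umol * V_mL * t_min)
= 0.84 / (0.18 * 0.2 * 120)
= 0.1944 FPU/mL

0.1944 FPU/mL


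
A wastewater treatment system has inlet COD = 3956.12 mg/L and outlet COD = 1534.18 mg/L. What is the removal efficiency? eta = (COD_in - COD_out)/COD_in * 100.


eta = (COD_in - COD_out) / COD_in * 100
= (3956.12 - 1534.18) / 3956.12 * 100
= 61.2201%

61.2201%


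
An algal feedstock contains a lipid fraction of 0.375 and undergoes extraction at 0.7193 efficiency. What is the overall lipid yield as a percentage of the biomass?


Y = lipid_content * extraction_eff * 100
= 0.375 * 0.7193 * 100
= 26.9738%

26.9738%


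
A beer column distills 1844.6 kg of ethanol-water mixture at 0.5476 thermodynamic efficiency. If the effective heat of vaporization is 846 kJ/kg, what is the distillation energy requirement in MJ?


E = m * 846 / (eta * 1000)
= 1844.6 * 846 / (0.5476 * 1000)
= 2849.7655 MJ

2849.7655 MJ


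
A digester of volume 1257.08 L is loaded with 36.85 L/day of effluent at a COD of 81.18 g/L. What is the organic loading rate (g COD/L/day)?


OLR = Q * S / V
= 36.85 * 81.18 / 1257.08
= 2.3797 g/L/day

2.3797 g/L/day


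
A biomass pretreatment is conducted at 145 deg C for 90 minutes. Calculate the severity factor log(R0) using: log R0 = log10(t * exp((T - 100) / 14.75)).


logR0 = log10(t * exp((T - 100) / 14.75))
= log10(90 * exp((145 - 100) / 14.75))
= 3.2792

3.2792


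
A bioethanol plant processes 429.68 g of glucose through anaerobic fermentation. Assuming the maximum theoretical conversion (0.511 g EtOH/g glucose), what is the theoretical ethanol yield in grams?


Theoretical ethanol yield: m_EtOH = 0.511 * m_glucose
m_EtOH = 0.511 * 429.68 = 219.5665 g

219.5665 g


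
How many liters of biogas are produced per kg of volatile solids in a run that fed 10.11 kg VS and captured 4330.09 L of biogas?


Y = V / VS
= 4330.09 / 10.11
= 428.2977 L/kg VS

428.2977 L/kg VS


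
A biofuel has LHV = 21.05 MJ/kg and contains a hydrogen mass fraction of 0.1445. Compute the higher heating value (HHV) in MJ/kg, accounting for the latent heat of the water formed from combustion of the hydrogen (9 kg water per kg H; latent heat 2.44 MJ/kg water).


HHV = LHV + H_frac * 9 * 2.44
= 21.05 + 0.1445 * 9 * 2.44
= 24.2232 MJ/kg

24.2232 MJ/kg


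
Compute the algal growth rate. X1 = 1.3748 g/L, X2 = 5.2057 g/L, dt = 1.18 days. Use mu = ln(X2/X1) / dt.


mu = ln(X2/X1) / dt
= ln(5.2057/1.3748) / 1.18
= 1.1283 per day

1.1283 per day


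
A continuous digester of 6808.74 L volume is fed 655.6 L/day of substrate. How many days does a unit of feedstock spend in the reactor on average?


HRT = V / Q
= 6808.74 / 655.6
= 10.3855 days

10.3855 days


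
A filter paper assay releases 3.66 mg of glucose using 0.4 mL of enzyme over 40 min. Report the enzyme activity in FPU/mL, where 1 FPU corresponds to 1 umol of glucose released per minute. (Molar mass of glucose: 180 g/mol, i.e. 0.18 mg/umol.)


Activity = glucose_mg / (0.18 mg/umol * V_mL * t_min)
= 3.66 / (0.18 * 0.4 * 40)
= 1.2708 FPU/mL

1.2708 FPU/mL


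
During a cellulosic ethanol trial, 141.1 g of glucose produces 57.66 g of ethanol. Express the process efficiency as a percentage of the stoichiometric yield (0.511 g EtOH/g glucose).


Fermentation efficiency = (actual / (0.511 * glucose)) * 100
= (57.66 / (0.511 * 141.1)) * 100
= 79.9699%

79.9699%


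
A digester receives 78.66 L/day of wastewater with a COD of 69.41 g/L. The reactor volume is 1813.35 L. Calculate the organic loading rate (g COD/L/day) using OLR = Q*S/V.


OLR = Q * S / V
= 78.66 * 69.41 / 1813.35
= 3.0109 g/L/day

3.0109 g/L/day


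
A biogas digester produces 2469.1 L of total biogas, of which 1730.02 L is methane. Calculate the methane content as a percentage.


CH4% = V_CH4 / V_total * 100
= 1730.02 / 2469.1 * 100
= 70.0668%

70.0668%


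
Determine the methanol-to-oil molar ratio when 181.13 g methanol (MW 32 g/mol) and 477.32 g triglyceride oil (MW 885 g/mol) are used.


Molar ratio = n_MeOH / n_oil = (MeOH/32) / (oil/885) = (MeOH * 885) / (32 * oil)
= (181.13 * 885) / (32 * 477.32)
= 10.4948

10.4948


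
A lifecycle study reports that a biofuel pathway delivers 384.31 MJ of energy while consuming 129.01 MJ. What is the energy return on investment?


EROI = E_out / E_in
= 384.31 / 129.01
= 2.9789

2.9789


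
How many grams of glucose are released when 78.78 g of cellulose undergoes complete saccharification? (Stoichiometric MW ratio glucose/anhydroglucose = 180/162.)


glucose = cellulose * 180/162
= 78.78 * 180/162
= 87.5333 g

87.5333 g


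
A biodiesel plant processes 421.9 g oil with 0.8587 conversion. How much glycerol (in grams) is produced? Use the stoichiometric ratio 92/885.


glycerol = oil * conv * (92/885)
= 421.9 * 0.8587 * 92 / 885
= 37.6613 g

37.6613 g


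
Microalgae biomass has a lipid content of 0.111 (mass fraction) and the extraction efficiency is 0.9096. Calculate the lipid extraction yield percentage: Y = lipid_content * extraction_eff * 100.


Y = lipid_content * extraction_eff * 100
= 0.111 * 0.9096 * 100
= 10.0966%

10.0966%


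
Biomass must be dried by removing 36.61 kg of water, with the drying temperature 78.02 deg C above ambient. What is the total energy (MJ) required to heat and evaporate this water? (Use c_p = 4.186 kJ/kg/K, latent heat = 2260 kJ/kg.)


E = m_water * (4.186 * dT + 2260) / 1000
= 36.61 * (4.186 * 78.02 + 2260) / 1000
= 94.6951 MJ

94.6951 MJ


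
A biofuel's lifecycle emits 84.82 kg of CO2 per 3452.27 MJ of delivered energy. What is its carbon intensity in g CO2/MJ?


CI = CO2 * 1000 / E
= 84.82 * 1000 / 3452.27
= 24.5693 g CO2/MJ

24.5693 g CO2/MJ


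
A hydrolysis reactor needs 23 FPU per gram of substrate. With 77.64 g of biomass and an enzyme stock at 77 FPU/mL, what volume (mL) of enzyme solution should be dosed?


V = dosage * m_sub / activity
V = 23 * 77.64 / 77
V = 23.1912 mL

23.1912 mL


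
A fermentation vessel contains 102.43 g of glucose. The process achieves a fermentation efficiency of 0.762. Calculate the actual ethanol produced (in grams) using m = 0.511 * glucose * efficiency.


Actual ethanol: m = 0.511 * 102.43 * 0.762
m = 39.8844 g

39.8844 g


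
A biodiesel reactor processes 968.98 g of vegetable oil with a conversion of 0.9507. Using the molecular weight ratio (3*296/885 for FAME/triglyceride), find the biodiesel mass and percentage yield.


m_FAME = oil * conv * (3 * 296 / 885) = oil * conv * (888/885)
= 968.98 * 0.9507 * 888 / 885
= 924.3320 g
Y = m_FAME / oil * 100 = conv * (888/885) * 100
= 0.9507 * 888 / 885 * 100
= 95.39%

924.3320 g FAME; Y = 95.39%


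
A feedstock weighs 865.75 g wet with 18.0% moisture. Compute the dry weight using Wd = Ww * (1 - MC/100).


Wd = Ww * (1 - MC/100)
= 865.75 * (1 - 18.0/100)
= 709.9150 g

709.9150 g


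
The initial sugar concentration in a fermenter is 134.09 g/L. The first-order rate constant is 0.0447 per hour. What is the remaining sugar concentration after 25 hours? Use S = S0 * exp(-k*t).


S = S0 * exp(-k * t)
S = 134.09 * exp(-0.0447 * 25)
S = 43.8604 g/L

43.8604 g/L
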